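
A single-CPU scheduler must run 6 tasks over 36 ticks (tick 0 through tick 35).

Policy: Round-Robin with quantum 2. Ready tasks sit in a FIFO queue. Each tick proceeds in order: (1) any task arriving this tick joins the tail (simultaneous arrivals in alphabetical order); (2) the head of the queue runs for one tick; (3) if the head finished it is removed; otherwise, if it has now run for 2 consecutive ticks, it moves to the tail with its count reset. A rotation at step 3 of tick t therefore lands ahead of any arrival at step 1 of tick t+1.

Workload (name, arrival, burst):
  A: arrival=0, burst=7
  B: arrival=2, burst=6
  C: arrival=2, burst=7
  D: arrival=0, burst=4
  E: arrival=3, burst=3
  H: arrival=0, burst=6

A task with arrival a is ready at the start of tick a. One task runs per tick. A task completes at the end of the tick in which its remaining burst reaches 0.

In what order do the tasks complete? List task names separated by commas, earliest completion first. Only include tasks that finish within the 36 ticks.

t=0: queue=[A,D,H] q_used=0 → run A
t=1: queue=[A,D,H] q_used=1 → run A
t=2: queue=[D,H,A,B,C] q_used=0 → run D
t=3: queue=[D,H,A,B,C,E] q_used=1 → run D
t=4: queue=[H,A,B,C,E,D] q_used=0 → run H
t=5: queue=[H,A,B,C,E,D] q_used=1 → run H
t=6: queue=[A,B,C,E,D,H] q_used=0 → run A
t=7: queue=[A,B,C,E,D,H] q_used=1 → run A
t=8: queue=[B,C,E,D,H,A] q_used=0 → run B
t=9: queue=[B,C,E,D,H,A] q_used=1 → run B
t=10: queue=[C,E,D,H,A,B] q_used=0 → run C
t=11: queue=[C,E,D,H,A,B] q_used=1 → run C
t=12: queue=[E,D,H,A,B,C] q_used=0 → run E
t=13: queue=[E,D,H,A,B,C] q_used=1 → run E
t=14: queue=[D,H,A,B,C,E] q_used=0 → run D
t=15: queue=[D,H,A,B,C,E] q_used=1 → run D
t=16: queue=[H,A,B,C,E] q_used=0 → run H
t=17: queue=[H,A,B,C,E] q_used=1 → run H
t=18: queue=[A,B,C,E,H] q_used=0 → run A
t=19: queue=[A,B,C,E,H] q_used=1 → run A
t=20: queue=[B,C,E,H,A] q_used=0 → run B
t=21: queue=[B,C,E,H,A] q_used=1 → run B
t=22: queue=[C,E,H,A,B] q_used=0 → run C
t=23: queue=[C,E,H,A,B] q_used=1 → run C
t=24: queue=[E,H,A,B,C] q_used=0 → run E
t=25: queue=[H,A,B,C] q_used=0 → run H
t=26: queue=[H,A,B,C] q_used=1 → run H
t=27: queue=[A,B,C] q_used=0 → run A
t=28: queue=[B,C] q_used=0 → run B
t=29: queue=[B,C] q_used=1 → run B
t=30: queue=[C] q_used=0 → run C
t=31: queue=[C] q_used=1 → run C
t=32: queue=[C] q_used=0 → run C
t=33: (idle)
t=34: (idle)
t=35: (idle)

completion order = D, E, H, A, B, C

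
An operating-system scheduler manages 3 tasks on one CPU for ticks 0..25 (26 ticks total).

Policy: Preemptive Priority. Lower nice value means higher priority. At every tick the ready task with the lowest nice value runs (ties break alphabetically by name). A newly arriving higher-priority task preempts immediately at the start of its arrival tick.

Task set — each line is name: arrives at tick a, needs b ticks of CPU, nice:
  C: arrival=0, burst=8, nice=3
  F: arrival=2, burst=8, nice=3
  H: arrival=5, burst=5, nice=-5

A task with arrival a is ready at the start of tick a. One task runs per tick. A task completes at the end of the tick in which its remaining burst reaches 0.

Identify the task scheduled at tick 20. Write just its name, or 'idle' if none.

running at tick 20 = F

t=0: ready={C} → run C
t=1: ready={C} → run C
t=2: ready={C,F} → run C
t=3: ready={C,F} → run C
t=4: ready={C,F} → run C
t=5: ready={C,F,H} → run H
t=6: ready={C,F,H} → run H
t=7: ready={C,F,H} → run H
t=8: ready={C,F,H} → run H
t=9: ready={C,F,H} → run H
t=10: ready={C,F} → run C
t=11: ready={C,F} → run C
t=12: ready={C,F} → run C
t=13: ready={F} → run F
t=14: ready={F} → run F
t=15: ready={F} → run F
t=16: ready={F} → run F
t=17: ready={F} → run F
t=18: ready={F} → run F
t=19: ready={F} → run F
t=20: ready={F} → run F
t=21: (idle)
t=22: (idle)
t=23: (idle)
t=24: (idle)
t=25: (idle)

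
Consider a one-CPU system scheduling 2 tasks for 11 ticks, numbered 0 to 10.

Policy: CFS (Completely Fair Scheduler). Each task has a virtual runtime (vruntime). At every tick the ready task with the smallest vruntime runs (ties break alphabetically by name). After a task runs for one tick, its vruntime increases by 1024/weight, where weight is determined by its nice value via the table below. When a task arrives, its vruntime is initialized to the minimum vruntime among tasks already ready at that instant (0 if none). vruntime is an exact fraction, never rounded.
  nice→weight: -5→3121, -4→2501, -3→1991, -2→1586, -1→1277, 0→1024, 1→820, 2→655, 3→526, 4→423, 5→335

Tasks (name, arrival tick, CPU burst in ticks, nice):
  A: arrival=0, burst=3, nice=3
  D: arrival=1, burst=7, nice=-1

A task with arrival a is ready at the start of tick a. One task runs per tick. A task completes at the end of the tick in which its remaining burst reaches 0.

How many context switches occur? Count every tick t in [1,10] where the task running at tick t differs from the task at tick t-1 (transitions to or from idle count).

context switches = 4

t=0: vr[A=0] → run A
t=1: vr[A=512/263 D=512/263] → run A
t=2: vr[A=1024/263 D=512/263] → run D
t=3: vr[A=1024/263 D=923136/335851] → run D
t=4: vr[A=1024/263 D=1192448/335851] → run D
t=5: vr[A=1024/263 D=1461760/335851] → run A
t=6: vr[D=1461760/335851] → run D
t=7: vr[D=1731072/335851] → run D
t=8: vr[D=2000384/335851] → run D
t=9: vr[D=2269696/335851] → run D
t=10: (idle)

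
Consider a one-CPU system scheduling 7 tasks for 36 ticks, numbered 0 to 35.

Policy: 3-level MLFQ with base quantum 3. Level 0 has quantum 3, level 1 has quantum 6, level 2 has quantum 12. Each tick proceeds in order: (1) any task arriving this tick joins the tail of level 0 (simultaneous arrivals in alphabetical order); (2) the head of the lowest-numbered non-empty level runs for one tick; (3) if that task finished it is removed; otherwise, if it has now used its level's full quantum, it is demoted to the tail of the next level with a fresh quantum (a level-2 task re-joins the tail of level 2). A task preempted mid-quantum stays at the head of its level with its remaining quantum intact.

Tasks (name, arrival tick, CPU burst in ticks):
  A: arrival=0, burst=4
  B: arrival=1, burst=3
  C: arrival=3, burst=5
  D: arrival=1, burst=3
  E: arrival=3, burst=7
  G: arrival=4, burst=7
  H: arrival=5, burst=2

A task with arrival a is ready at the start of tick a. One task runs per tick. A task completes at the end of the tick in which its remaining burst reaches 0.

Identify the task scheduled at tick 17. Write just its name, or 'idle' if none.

t=0: L0/L1/L2 = A/-/- → run A
t=1: L0/L1/L2 = ABD/-/- → run A
t=2: L0/L1/L2 = ABD/-/- → run A
t=3: L0/L1/L2 = BDCE/A/- → run B
t=4: L0/L1/L2 = BDCEG/A/- → run B
t=5: L0/L1/L2 = BDCEGH/A/- → run B
t=6: L0/L1/L2 = DCEGH/A/- → run D
t=7: L0/L1/L2 = DCEGH/A/- → run D
t=8: L0/L1/L2 = DCEGH/A/- → run D
t=9: L0/L1/L2 = CEGH/A/- → run C
t=10: L0/L1/L2 = CEGH/A/- → run C
t=11: L0/L1/L2 = CEGH/A/- → run C
t=12: L0/L1/L2 = EGH/AC/- → run E
t=13: L0/L1/L2 = EGH/AC/- → run E
t=14: L0/L1/L2 = EGH/AC/- → run E
t=15: L0/L1/L2 = GH/ACE/- → run G
t=16: L0/L1/L2 = GH/ACE/- → run G
t=17: L0/L1/L2 = GH/ACE/- → run G
t=18: L0/L1/L2 = H/ACEG/- → run H
t=19: L0/L1/L2 = H/ACEG/- → run H
t=20: L0/L1/L2 = -/ACEG/- → run A
t=21: L0/L1/L2 = -/CEG/- → run C
t=22: L0/L1/L2 = -/CEG/- → run C
t=23: L0/L1/L2 = -/EG/- → run E
t=24: L0/L1/L2 = -/EG/- → run E
t=25: L0/L1/L2 = -/EG/- → run E
t=26: L0/L1/L2 = -/EG/- → run E
t=27: L0/L1/L2 = -/G/- → run G
t=28: L0/L1/L2 = -/G/- → run G
t=29: L0/L1/L2 = -/G/- → run G
t=30: L0/L1/L2 = -/G/- → run G
t=31: (idle)
t=32: (idle)
t=33: (idle)
t=34: (idle)
t=35: (idle)

running at tick 17 = G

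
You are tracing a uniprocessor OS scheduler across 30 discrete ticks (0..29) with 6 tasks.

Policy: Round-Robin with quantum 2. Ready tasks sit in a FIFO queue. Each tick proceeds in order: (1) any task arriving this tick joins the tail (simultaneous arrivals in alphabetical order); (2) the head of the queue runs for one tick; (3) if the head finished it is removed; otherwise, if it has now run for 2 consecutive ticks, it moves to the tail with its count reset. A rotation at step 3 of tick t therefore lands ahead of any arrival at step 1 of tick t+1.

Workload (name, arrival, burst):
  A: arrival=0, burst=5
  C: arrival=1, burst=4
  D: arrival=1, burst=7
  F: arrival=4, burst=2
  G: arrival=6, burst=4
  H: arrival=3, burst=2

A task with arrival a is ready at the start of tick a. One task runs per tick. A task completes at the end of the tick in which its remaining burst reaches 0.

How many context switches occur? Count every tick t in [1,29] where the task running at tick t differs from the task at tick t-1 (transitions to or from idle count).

t=0: queue=[A] q_used=0 → run A
t=1: queue=[A,C,D] q_used=1 → run A
t=2: queue=[C,D,A] q_used=0 → run C
t=3: queue=[C,D,A,H] q_used=1 → run C
t=4: queue=[D,A,H,C,F] q_used=0 → run D
t=5: queue=[D,A,H,C,F] q_used=1 → run D
t=6: queue=[A,H,C,F,D,G] q_used=0 → run A
t=7: queue=[A,H,C,F,D,G] q_used=1 → run A
t=8: queue=[H,C,F,D,G,A] q_used=0 → run H
t=9: queue=[H,C,F,D,G,A] q_used=1 → run H
t=10: queue=[C,F,D,G,A] q_used=0 → run C
t=11: queue=[C,F,D,G,A] q_used=1 → run C
t=12: queue=[F,D,G,A] q_used=0 → run F
t=13: queue=[F,D,G,A] q_used=1 → run F
t=14: queue=[D,G,A] q_used=0 → run D
t=15: queue=[D,G,A] q_used=1 → run D
t=16: queue=[G,A,D] q_used=0 → run G
t=17: queue=[G,A,D] q_used=1 → run G
t=18: queue=[A,D,G] q_used=0 → run A
t=19: queue=[D,G] q_used=0 → run D
t=20: queue=[D,G] q_used=1 → run D
t=21: queue=[G,D] q_used=0 → run G
t=22: queue=[G,D] q_used=1 → run G
t=23: queue=[D] q_used=0 → run D
t=24: (idle)
t=25: (idle)
t=26: (idle)
t=27: (idle)
t=28: (idle)
t=29: (idle)

context switches = 13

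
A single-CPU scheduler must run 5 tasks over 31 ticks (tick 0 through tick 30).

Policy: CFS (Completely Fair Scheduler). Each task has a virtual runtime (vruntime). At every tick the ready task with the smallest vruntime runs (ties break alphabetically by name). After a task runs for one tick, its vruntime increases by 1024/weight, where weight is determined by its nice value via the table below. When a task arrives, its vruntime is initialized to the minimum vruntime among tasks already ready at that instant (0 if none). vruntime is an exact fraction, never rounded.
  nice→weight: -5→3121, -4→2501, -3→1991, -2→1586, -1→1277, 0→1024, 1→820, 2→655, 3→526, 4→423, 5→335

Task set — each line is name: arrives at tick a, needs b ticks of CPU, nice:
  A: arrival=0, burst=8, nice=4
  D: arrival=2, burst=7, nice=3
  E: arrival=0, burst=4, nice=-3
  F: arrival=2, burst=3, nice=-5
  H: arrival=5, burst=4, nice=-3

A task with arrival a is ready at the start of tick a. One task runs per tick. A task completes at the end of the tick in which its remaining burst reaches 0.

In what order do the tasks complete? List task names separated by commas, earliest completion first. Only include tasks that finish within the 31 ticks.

t=0: vr[A=0 E=0] → run A
t=1: vr[A=1024/423 E=0] → run E
t=2: vr[A=1024/423 D=1024/1991 E=1024/1991 F=1024/1991] → run D
t=3: vr[A=1024/423 D=1288704/523633 E=1024/1991 F=1024/1991] → run E
t=4: vr[A=1024/423 D=1288704/523633 E=2048/1991 F=1024/1991] → run F
t=5: vr[A=1024/423 D=1288704/523633 E=2048/1991 F=5234688/6213911 H=5234688/6213911] → run F
t=6: vr[A=1024/423 D=1288704/523633 E=2048/1991 F=7273472/6213911 H=5234688/6213911] → run H
t=7: vr[A=1024/423 D=1288704/523633 E=2048/1991 F=7273472/6213911 H=8430592/6213911] → run E
t=8: vr[A=1024/423 D=1288704/523633 E=3072/1991 F=7273472/6213911 H=8430592/6213911] → run F
t=9: vr[A=1024/423 D=1288704/523633 E=3072/1991 H=8430592/6213911] → run H
t=10: vr[A=1024/423 D=1288704/523633 E=3072/1991 H=11626496/6213911] → run E
t=11: vr[A=1024/423 D=1288704/523633 H=11626496/6213911] → run H
t=12: vr[A=1024/423 D=1288704/523633 H=14822400/6213911] → run H
t=13: vr[A=1024/423 D=1288704/523633] → run A
t=14: vr[A=2048/423 D=1288704/523633] → run D
t=15: vr[A=2048/423 D=2308096/523633] → run D
t=16: vr[A=2048/423 D=3327488/523633] → run A
t=17: vr[A=1024/141 D=3327488/523633] → run D
t=18: vr[A=1024/141 D=4346880/523633] → run A
t=19: vr[A=4096/423 D=4346880/523633] → run D
t=20: vr[A=4096/423 D=5366272/523633] → run A
t=21: vr[A=5120/423 D=5366272/523633] → run D
t=22: vr[A=5120/423 D=6385664/523633] → run A
t=23: vr[A=2048/141 D=6385664/523633] → run D
t=24: vr[A=2048/141] → run A
t=25: vr[A=7168/423] → run A
t=26: (idle)
t=27: (idle)
t=28: (idle)
t=29: (idle)
t=30: (idle)

completion order = F, E, H, D, A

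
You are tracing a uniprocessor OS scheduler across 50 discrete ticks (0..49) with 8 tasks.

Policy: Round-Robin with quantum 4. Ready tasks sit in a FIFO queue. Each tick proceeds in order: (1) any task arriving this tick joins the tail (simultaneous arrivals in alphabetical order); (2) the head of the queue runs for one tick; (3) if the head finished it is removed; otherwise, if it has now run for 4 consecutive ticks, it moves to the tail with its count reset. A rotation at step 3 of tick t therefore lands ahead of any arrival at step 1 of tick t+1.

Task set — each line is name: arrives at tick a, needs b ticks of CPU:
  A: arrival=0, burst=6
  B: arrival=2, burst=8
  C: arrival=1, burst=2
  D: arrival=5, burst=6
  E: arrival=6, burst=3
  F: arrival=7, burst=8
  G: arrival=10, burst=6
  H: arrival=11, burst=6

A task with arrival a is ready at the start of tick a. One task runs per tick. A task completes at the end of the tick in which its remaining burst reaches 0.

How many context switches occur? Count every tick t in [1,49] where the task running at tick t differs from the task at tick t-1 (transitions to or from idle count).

context switches = 14

t=0: queue=[A] q_used=0 → run A
t=1: queue=[A,C] q_used=1 → run A
t=2: queue=[A,C,B] q_used=2 → run A
t=3: queue=[A,C,B] q_used=3 → run A
t=4: queue=[C,B,A] q_used=0 → run C
t=5: queue=[C,B,A,D] q_used=1 → run C
t=6: queue=[B,A,D,E] q_used=0 → run B
t=7: queue=[B,A,D,E,F] q_used=1 → run B
t=8: queue=[B,A,D,E,F] q_used=2 → run B
t=9: queue=[B,A,D,E,F] q_used=3 → run B
t=10: queue=[A,D,E,F,B,G] q_used=0 → run A
t=11: queue=[A,D,E,F,B,G,H] q_used=1 → run A
t=12: queue=[D,E,F,B,G,H] q_used=0 → run D
t=13: queue=[D,E,F,B,G,H] q_used=1 → run D
t=14: queue=[D,E,F,B,G,H] q_used=2 → run D
t=15: queue=[D,E,F,B,G,H] q_used=3 → run D
t=16: queue=[E,F,B,G,H,D] q_used=0 → run E
t=17: queue=[E,F,B,G,H,D] q_used=1 → run E
t=18: queue=[E,F,B,G,H,D] q_used=2 → run E
t=19: queue=[F,B,G,H,D] q_used=0 → run F
t=20: queue=[F,B,G,H,D] q_used=1 → run F
t=21: queue=[F,B,G,H,D] q_used=2 → run F
t=22: queue=[F,B,G,H,D] q_used=3 → run F
t=23: queue=[B,G,H,D,F] q_used=0 → run B
t=24: queue=[B,G,H,D,F] q_used=1 → run B
t=25: queue=[B,G,H,D,F] q_used=2 → run B
t=26: queue=[B,G,H,D,F] q_used=3 → run B
t=27: queue=[G,H,D,F] q_used=0 → run G
t=28: queue=[G,H,D,F] q_used=1 → run G
t=29: queue=[G,H,D,F] q_used=2 → run G
t=30: queue=[G,H,D,F] q_used=3 → run G
t=31: queue=[H,D,F,G] q_used=0 → run H
t=32: queue=[H,D,F,G] q_used=1 → run H
t=33: queue=[H,D,F,G] q_used=2 → run H
t=34: queue=[H,D,F,G] q_used=3 → run H
t=35: queue=[D,F,G,H] q_used=0 → run D
t=36: queue=[D,F,G,H] q_used=1 → run D
t=37: queue=[F,G,H] q_used=0 → run F
t=38: queue=[F,G,H] q_used=1 → run F
t=39: queue=[F,G,H] q_used=2 → run F
t=40: queue=[F,G,H] q_used=3 → run F
t=41: queue=[G,H] q_used=0 → run G
t=42: queue=[G,H] q_used=1 → run G
t=43: queue=[H] q_used=0 → run H
t=44: queue=[H] q_used=1 → run H
t=45: (idle)
t=46: (idle)
t=47: (idle)
t=48: (idle)
t=49: (idle)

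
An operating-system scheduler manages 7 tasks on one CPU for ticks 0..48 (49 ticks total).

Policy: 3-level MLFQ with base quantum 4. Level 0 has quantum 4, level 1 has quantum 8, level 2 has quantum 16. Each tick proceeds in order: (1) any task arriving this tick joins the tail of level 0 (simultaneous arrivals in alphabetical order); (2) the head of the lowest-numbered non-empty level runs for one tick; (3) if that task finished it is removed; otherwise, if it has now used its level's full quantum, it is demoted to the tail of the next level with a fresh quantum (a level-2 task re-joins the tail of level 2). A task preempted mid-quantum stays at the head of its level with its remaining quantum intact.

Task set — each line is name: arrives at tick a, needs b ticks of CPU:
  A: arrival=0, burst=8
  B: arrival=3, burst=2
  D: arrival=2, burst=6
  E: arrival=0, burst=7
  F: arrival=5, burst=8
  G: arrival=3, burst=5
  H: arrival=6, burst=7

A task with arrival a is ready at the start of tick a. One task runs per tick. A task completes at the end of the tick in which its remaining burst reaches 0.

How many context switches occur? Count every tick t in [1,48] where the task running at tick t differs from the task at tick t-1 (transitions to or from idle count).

context switches = 13

t=0: L0/L1/L2 = AE/-/- → run A
t=1: L0/L1/L2 = AE/-/- → run A
t=2: L0/L1/L2 = AED/-/- → run A
t=3: L0/L1/L2 = AEDBG/-/- → run A
t=4: L0/L1/L2 = EDBG/A/- → run E
t=5: L0/L1/L2 = EDBGF/A/- → run E
t=6: L0/L1/L2 = EDBGFH/A/- → run E
t=7: L0/L1/L2 = EDBGFH/A/- → run E
t=8: L0/L1/L2 = DBGFH/AE/- → run D
t=9: L0/L1/L2 = DBGFH/AE/- → run D
t=10: L0/L1/L2 = DBGFH/AE/- → run D
t=11: L0/L1/L2 = DBGFH/AE/- → run D
t=12: L0/L1/L2 = BGFH/AED/- → run B
t=13: L0/L1/L2 = BGFH/AED/- → run B
t=14: L0/L1/L2 = GFH/AED/- → run G
t=15: L0/L1/L2 = GFH/AED/- → run G
t=16: L0/L1/L2 = GFH/AED/- → run G
t=17: L0/L1/L2 = GFH/AED/- → run G
t=18: L0/L1/L2 = FH/AEDG/- → run F
t=19: L0/L1/L2 = FH/AEDG/- → run F
t=20: L0/L1/L2 = FH/AEDG/- → run F
t=21: L0/L1/L2 = FH/AEDG/- → run F
t=22: L0/L1/L2 = H/AEDGF/- → run H
t=23: L0/L1/L2 = H/AEDGF/- → run H
t=24: L0/L1/L2 = H/AEDGF/- → run H
t=25: L0/L1/L2 = H/AEDGF/- → run H
t=26: L0/L1/L2 = -/AEDGFH/- → run A
t=27: L0/L1/L2 = -/AEDGFH/- → run A
t=28: L0/L1/L2 = -/AEDGFH/- → run A
t=29: L0/L1/L2 = -/AEDGFH/- → run A
t=30: L0/L1/L2 = -/EDGFH/- → run E
t=31: L0/L1/L2 = -/EDGFH/- → run E
t=32: L0/L1/L2 = -/EDGFH/- → run E
t=33: L0/L1/L2 = -/DGFH/- → run D
t=34: L0/L1/L2 = -/DGFH/- → run D
t=35: L0/L1/L2 = -/GFH/- → run G
t=36: L0/L1/L2 = -/FH/- → run F
t=37: L0/L1/L2 = -/FH/- → run F
t=38: L0/L1/L2 = -/FH/- → run F
t=39: L0/L1/L2 = -/FH/- → run F
t=40: L0/L1/L2 = -/H/- → run H
t=41: L0/L1/L2 = -/H/- → run H
t=42: L0/L1/L2 = -/H/- → run H
t=43: (idle)
t=44: (idle)
t=45: (idle)
t=46: (idle)
t=47: (idle)
t=48: (idle)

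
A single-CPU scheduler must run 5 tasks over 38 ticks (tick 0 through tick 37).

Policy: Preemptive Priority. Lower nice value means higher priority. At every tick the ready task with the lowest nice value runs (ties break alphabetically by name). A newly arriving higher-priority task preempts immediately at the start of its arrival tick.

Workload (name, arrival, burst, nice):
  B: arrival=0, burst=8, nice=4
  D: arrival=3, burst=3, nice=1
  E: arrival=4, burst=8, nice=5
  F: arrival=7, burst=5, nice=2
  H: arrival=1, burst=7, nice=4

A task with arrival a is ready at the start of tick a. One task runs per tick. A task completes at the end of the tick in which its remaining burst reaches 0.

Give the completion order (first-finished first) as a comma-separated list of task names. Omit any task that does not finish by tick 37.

completion order = D, F, B, H, E

t=0: ready={B} → run B
t=1: ready={B,H} → run B
t=2: ready={B,H} → run B
t=3: ready={B,D,H} → run D
t=4: ready={B,D,E,H} → run D
t=5: ready={B,D,E,H} → run D
t=6: ready={B,E,H} → run B
t=7: ready={B,E,F,H} → run F
t=8: ready={B,E,F,H} → run F
t=9: ready={B,E,F,H} → run F
t=10: ready={B,E,F,H} → run F
t=11: ready={B,E,F,H} → run F
t=12: ready={B,E,H} → run B
t=13: ready={B,E,H} → run B
t=14: ready={B,E,H} → run B
t=15: ready={B,E,H} → run B
t=16: ready={E,H} → run H
t=17: ready={E,H} → run H
t=18: ready={E,H} → run H
t=19: ready={E,H} → run H
t=20: ready={E,H} → run H
t=21: ready={E,H} → run H
t=22: ready={E,H} → run H
t=23: ready={E} → run E
t=24: ready={E} → run E
t=25: ready={E} → run E
t=26: ready={E} → run E
t=27: ready={E} → run E
t=28: ready={E} → run E
t=29: ready={E} → run E
t=30: ready={E} → run E
t=31: (idle)
t=32: (idle)
t=33: (idle)
t=34: (idle)
t=35: (idle)
t=36: (idle)
t=37: (idle)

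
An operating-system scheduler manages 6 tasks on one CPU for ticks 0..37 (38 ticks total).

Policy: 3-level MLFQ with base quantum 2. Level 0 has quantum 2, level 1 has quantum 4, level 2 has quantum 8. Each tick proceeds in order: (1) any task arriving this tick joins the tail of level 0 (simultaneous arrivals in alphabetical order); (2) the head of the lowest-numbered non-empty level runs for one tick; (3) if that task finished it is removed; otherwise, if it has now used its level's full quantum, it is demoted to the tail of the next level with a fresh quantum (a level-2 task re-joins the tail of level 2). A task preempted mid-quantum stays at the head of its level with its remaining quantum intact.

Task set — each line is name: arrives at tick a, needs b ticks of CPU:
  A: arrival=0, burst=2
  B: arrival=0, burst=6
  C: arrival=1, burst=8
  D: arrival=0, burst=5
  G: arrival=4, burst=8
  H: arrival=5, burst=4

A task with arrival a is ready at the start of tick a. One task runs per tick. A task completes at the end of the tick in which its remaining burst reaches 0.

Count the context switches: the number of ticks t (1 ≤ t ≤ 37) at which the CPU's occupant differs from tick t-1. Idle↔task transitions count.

t=0: L0/L1/L2 = ABD/-/- → run A
t=1: L0/L1/L2 = ABDC/-/- → run A
t=2: L0/L1/L2 = BDC/-/- → run B
t=3: L0/L1/L2 = BDC/-/- → run B
t=4: L0/L1/L2 = DCG/B/- → run D
t=5: L0/L1/L2 = DCGH/B/- → run D
t=6: L0/L1/L2 = CGH/BD/- → run C
t=7: L0/L1/L2 = CGH/BD/- → run C
t=8: L0/L1/L2 = GH/BDC/- → run G
t=9: L0/L1/L2 = GH/BDC/- → run G
t=10: L0/L1/L2 = H/BDCG/- → run H
t=11: L0/L1/L2 = H/BDCG/- → run H
t=12: L0/L1/L2 = -/BDCGH/- → run B
t=13: L0/L1/L2 = -/BDCGH/- → run B
t=14: L0/L1/L2 = -/BDCGH/- → run B
t=15: L0/L1/L2 = -/BDCGH/- → run B
t=16: L0/L1/L2 = -/DCGH/- → run D
t=17: L0/L1/L2 = -/DCGH/- → run D
t=18: L0/L1/L2 = -/DCGH/- → run D
t=19: L0/L1/L2 = -/CGH/- → run C
t=20: L0/L1/L2 = -/CGH/- → run C
t=21: L0/L1/L2 = -/CGH/- → run C
t=22: L0/L1/L2 = -/CGH/- → run C
t=23: L0/L1/L2 = -/GH/C → run G
t=24: L0/L1/L2 = -/GH/C → run G
t=25: L0/L1/L2 = -/GH/C → run G
t=26: L0/L1/L2 = -/GH/C → run G
t=27: L0/L1/L2 = -/H/CG → run H
t=28: L0/L1/L2 = -/H/CG → run H
t=29: L0/L1/L2 = -/-/CG → run C
t=30: L0/L1/L2 = -/-/CG → run C
t=31: L0/L1/L2 = -/-/G → run G
t=32: L0/L1/L2 = -/-/G → run G
t=33: (idle)
t=34: (idle)
t=35: (idle)
t=36: (idle)
t=37: (idle)

context switches = 13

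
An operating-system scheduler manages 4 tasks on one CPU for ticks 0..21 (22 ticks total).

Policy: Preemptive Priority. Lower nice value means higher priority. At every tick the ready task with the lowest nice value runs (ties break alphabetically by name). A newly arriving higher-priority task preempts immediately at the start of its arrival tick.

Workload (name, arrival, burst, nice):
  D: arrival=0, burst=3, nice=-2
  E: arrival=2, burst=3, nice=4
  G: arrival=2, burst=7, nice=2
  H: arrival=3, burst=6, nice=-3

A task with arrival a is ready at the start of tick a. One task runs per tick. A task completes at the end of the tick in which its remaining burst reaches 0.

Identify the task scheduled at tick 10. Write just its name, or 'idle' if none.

running at tick 10 = G

t=0: ready={D} → run D
t=1: ready={D} → run D
t=2: ready={D,E,G} → run D
t=3: ready={E,G,H} → run H
t=4: ready={E,G,H} → run H
t=5: ready={E,G,H} → run H
t=6: ready={E,G,H} → run H
t=7: ready={E,G,H} → run H
t=8: ready={E,G,H} → run H
t=9: ready={E,G} → run G
t=10: ready={E,G} → run G
t=11: ready={E,G} → run G
t=12: ready={E,G} → run G
t=13: ready={E,G} → run G
t=14: ready={E,G} → run G
t=15: ready={E,G} → run G
t=16: ready={E} → run E
t=17: ready={E} → run E
t=18: ready={E} → run E
t=19: (idle)
t=20: (idle)
t=21: (idle)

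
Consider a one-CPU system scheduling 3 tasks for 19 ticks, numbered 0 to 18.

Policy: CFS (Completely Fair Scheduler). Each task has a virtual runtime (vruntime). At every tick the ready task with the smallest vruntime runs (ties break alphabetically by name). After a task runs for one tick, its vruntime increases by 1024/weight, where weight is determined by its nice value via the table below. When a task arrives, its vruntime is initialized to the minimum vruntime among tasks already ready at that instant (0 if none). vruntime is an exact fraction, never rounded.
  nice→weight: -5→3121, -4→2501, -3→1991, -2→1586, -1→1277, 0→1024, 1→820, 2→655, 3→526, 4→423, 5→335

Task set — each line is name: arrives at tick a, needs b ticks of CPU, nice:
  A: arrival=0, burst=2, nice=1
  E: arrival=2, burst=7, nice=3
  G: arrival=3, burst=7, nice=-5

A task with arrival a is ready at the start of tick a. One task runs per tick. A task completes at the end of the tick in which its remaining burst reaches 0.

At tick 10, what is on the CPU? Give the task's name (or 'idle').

t=0: vr[A=0] → run A
t=1: vr[A=256/205] → run A
t=2: vr[E=0] → run E
t=3: vr[E=512/263 G=512/263] → run E
t=4: vr[E=1024/263 G=512/263] → run G
t=5: vr[E=1024/263 G=1867264/820823] → run G
t=6: vr[E=1024/263 G=2136576/820823] → run G
t=7: vr[E=1024/263 G=2405888/820823] → run G
t=8: vr[E=1024/263 G=2675200/820823] → run G
t=9: vr[E=1024/263 G=2944512/820823] → run G
t=10: vr[E=1024/263 G=3213824/820823] → run E
t=11: vr[E=1536/263 G=3213824/820823] → run G
t=12: vr[E=1536/263] → run E
t=13: vr[E=2048/263] → run E
t=14: vr[E=2560/263] → run E
t=15: vr[E=3072/263] → run E
t=16: (idle)
t=17: (idle)
t=18: (idle)

running at tick 10 = E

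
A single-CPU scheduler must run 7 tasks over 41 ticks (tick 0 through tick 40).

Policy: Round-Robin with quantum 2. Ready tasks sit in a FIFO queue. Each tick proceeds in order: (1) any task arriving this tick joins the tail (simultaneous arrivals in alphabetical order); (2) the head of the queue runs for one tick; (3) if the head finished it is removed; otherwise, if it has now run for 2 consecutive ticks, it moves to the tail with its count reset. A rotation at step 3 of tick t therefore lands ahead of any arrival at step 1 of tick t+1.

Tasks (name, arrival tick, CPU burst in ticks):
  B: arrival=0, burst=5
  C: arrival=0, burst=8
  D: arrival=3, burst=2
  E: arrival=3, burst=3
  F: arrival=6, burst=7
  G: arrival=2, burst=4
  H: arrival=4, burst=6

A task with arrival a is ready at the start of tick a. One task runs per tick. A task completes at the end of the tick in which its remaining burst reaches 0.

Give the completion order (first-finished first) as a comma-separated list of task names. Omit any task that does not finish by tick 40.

t=0: queue=[B,C] q_used=0 → run B
t=1: queue=[B,C] q_used=1 → run B
t=2: queue=[C,B,G] q_used=0 → run C
t=3: queue=[C,B,G,D,E] q_used=1 → run C
t=4: queue=[B,G,D,E,C,H] q_used=0 → run B
t=5: queue=[B,G,D,E,C,H] q_used=1 → run B
t=6: queue=[G,D,E,C,H,B,F] q_used=0 → run G
t=7: queue=[G,D,E,C,H,B,F] q_used=1 → run G
t=8: queue=[D,E,C,H,B,F,G] q_used=0 → run D
t=9: queue=[D,E,C,H,B,F,G] q_used=1 → run D
t=10: queue=[E,C,H,B,F,G] q_used=0 → run E
t=11: queue=[E,C,H,B,F,G] q_used=1 → run E
t=12: queue=[C,H,B,F,G,E] q_used=0 → run C
t=13: queue=[C,H,B,F,G,E] q_used=1 → run C
t=14: queue=[H,B,F,G,E,C] q_used=0 → run H
t=15: queue=[H,B,F,G,E,C] q_used=1 → run H
t=16: queue=[B,F,G,E,C,H] q_used=0 → run B
t=17: queue=[F,G,E,C,H] q_used=0 → run F
t=18: queue=[F,G,E,C,H] q_used=1 → run F
t=19: queue=[G,E,C,H,F] q_used=0 → run G
t=20: queue=[G,E,C,H,F] q_used=1 → run G
t=21: queue=[E,C,H,F] q_used=0 → run E
t=22: queue=[C,H,F] q_used=0 → run C
t=23: queue=[C,H,F] q_used=1 → run C
t=24: queue=[H,F,C] q_used=0 → run H
t=25: queue=[H,F,C] q_used=1 → run H
t=26: queue=[F,C,H] q_used=0 → run F
t=27: queue=[F,C,H] q_used=1 → run F
t=28: queue=[C,H,F] q_used=0 → run C
t=29: queue=[C,H,F] q_used=1 → run C
t=30: queue=[H,F] q_used=0 → run H
t=31: queue=[H,F] q_used=1 → run H
t=32: queue=[F] q_used=0 → run F
t=33: queue=[F] q_used=1 → run F
t=34: queue=[F] q_used=0 → run F
t=35: (idle)
t=36: (idle)
t=37: (idle)
t=38: (idle)
t=39: (idle)
t=40: (idle)

completion order = D, B, G, E, C, H, F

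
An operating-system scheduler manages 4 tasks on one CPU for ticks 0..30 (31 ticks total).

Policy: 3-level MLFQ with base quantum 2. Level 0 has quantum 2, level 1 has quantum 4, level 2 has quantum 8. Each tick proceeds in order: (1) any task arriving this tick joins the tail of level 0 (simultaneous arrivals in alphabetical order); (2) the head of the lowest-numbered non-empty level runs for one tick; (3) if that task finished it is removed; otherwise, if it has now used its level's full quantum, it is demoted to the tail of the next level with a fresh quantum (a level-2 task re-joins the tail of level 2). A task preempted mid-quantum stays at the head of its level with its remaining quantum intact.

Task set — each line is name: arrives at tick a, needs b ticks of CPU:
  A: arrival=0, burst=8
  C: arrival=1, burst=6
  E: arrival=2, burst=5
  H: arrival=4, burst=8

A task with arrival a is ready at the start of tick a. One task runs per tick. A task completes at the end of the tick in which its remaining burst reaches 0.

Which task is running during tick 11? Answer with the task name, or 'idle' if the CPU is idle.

running at tick 11 = A

t=0: L0/L1/L2 = A/-/- → run A
t=1: L0/L1/L2 = AC/-/- → run A
t=2: L0/L1/L2 = CE/A/- → run C
t=3: L0/L1/L2 = CE/A/- → run C
t=4: L0/L1/L2 = EH/AC/- → run E
t=5: L0/L1/L2 = EH/AC/- → run E
t=6: L0/L1/L2 = H/ACE/- → run H
t=7: L0/L1/L2 = H/ACE/- → run H
t=8: L0/L1/L2 = -/ACEH/- → run A
t=9: L0/L1/L2 = -/ACEH/- → run A
t=10: L0/L1/L2 = -/ACEH/- → run A
t=11: L0/L1/L2 = -/ACEH/- → run A
t=12: L0/L1/L2 = -/CEH/A → run C
t=13: L0/L1/L2 = -/CEH/A → run C
t=14: L0/L1/L2 = -/CEH/A → run C
t=15: L0/L1/L2 = -/CEH/A → run C
t=16: L0/L1/L2 = -/EH/A → run E
t=17: L0/L1/L2 = -/EH/A → run E
t=18: L0/L1/L2 = -/EH/A → run E
t=19: L0/L1/L2 = -/H/A → run H
t=20: L0/L1/L2 = -/H/A → run H
t=21: L0/L1/L2 = -/H/A → run H
t=22: L0/L1/L2 = -/H/A → run H
t=23: L0/L1/L2 = -/-/AH → run A
t=24: L0/L1/L2 = -/-/AH → run A
t=25: L0/L1/L2 = -/-/H → run H
t=26: L0/L1/L2 = -/-/H → run H
t=27: (idle)
t=28: (idle)
t=29: (idle)
t=30: (idle)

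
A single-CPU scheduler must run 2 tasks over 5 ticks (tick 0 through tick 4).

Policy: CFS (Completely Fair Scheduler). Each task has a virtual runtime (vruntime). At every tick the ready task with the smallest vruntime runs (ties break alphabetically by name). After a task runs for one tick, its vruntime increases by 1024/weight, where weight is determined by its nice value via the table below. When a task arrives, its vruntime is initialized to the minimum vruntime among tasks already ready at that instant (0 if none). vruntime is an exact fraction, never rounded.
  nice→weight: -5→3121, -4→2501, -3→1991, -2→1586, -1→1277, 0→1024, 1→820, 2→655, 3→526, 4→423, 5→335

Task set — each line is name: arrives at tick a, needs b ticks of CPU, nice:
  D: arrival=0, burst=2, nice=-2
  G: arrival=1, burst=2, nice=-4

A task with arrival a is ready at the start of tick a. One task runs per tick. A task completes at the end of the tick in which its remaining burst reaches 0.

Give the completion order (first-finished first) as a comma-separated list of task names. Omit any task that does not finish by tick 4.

t=0: vr[D=0] → run D
t=1: vr[D=512/793 G=512/793] → run D
t=2: vr[G=512/793] → run G
t=3: vr[G=34304/32513] → run G
t=4: (idle)

completion order = D, G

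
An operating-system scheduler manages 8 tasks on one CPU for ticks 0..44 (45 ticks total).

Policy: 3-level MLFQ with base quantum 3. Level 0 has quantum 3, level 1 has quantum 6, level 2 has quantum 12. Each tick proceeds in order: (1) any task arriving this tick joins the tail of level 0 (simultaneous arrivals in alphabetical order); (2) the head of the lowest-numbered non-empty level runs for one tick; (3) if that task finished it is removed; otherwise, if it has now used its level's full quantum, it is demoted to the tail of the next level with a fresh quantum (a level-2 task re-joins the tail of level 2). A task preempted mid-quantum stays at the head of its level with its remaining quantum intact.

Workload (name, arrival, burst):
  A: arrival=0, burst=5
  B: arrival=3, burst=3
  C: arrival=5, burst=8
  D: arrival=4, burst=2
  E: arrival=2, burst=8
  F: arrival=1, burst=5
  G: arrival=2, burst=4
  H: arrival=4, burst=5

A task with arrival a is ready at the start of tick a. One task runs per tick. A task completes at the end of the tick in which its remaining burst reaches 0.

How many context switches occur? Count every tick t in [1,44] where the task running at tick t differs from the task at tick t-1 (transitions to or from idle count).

t=0: L0/L1/L2 = A/-/- → run A
t=1: L0/L1/L2 = AF/-/- → run A
t=2: L0/L1/L2 = AFEG/-/- → run A
t=3: L0/L1/L2 = FEGB/A/- → run F
t=4: L0/L1/L2 = FEGBDH/A/- → run F
t=5: L0/L1/L2 = FEGBDHC/A/- → run F
t=6: L0/L1/L2 = EGBDHC/AF/- → run E
t=7: L0/L1/L2 = EGBDHC/AF/- → run E
t=8: L0/L1/L2 = EGBDHC/AF/- → run E
t=9: L0/L1/L2 = GBDHC/AFE/- → run G
t=10: L0/L1/L2 = GBDHC/AFE/- → run G
t=11: L0/L1/L2 = GBDHC/AFE/- → run G
t=12: L0/L1/L2 = BDHC/AFEG/- → run B
t=13: L0/L1/L2 = BDHC/AFEG/- → run B
t=14: L0/L1/L2 = BDHC/AFEG/- → run B
t=15: L0/L1/L2 = DHC/AFEG/- → run D
t=16: L0/L1/L2 = DHC/AFEG/- → run D
t=17: L0/L1/L2 = HC/AFEG/- → run H
t=18: L0/L1/L2 = HC/AFEG/- → run H
t=19: L0/L1/L2 = HC/AFEG/- → run H
t=20: L0/L1/L2 = C/AFEGH/- → run C
t=21: L0/L1/L2 = C/AFEGH/- → run C
t=22: L0/L1/L2 = C/AFEGH/- → run C
t=23: L0/L1/L2 = -/AFEGHC/- → run A
t=24: L0/L1/L2 = -/AFEGHC/- → run A
t=25: L0/L1/L2 = -/FEGHC/- → run F
t=26: L0/L1/L2 = -/FEGHC/- → run F
t=27: L0/L1/L2 = -/EGHC/- → run E
t=28: L0/L1/L2 = -/EGHC/- → run E
t=29: L0/L1/L2 = -/EGHC/- → run E
t=30: L0/L1/L2 = -/EGHC/- → run E
t=31: L0/L1/L2 = -/EGHC/- → run E
t=32: L0/L1/L2 = -/GHC/- → run G
t=33: L0/L1/L2 = -/HC/- → run H
t=34: L0/L1/L2 = -/HC/- → run H
t=35: L0/L1/L2 = -/C/- → run C
t=36: L0/L1/L2 = -/C/- → run C
t=37: L0/L1/L2 = -/C/- → run C
t=38: L0/L1/L2 = -/C/- → run C
t=39: L0/L1/L2 = -/C/- → run C
t=40: (idle)
t=41: (idle)
t=42: (idle)
t=43: (idle)
t=44: (idle)

context switches = 14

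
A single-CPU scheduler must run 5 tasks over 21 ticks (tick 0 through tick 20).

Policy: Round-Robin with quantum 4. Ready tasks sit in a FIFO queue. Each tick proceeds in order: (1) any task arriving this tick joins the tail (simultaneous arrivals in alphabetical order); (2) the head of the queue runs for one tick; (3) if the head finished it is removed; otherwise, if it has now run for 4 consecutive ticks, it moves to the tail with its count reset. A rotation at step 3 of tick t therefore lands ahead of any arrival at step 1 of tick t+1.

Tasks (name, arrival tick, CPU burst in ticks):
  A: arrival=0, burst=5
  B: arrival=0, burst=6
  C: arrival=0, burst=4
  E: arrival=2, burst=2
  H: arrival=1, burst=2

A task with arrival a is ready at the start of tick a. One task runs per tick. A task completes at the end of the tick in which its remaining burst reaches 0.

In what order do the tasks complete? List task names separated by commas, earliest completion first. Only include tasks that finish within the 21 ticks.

t=0: queue=[A,B,C] q_used=0 → run A
t=1: queue=[A,B,C,H] q_used=1 → run A
t=2: queue=[A,B,C,H,E] q_used=2 → run A
t=3: queue=[A,B,C,H,E] q_used=3 → run A
t=4: queue=[B,C,H,E,A] q_used=0 → run B
t=5: queue=[B,C,H,E,A] q_used=1 → run B
t=6: queue=[B,C,H,E,A] q_used=2 → run B
t=7: queue=[B,C,H,E,A] q_used=3 → run B
t=8: queue=[C,H,E,A,B] q_used=0 → run C
t=9: queue=[C,H,E,A,B] q_used=1 → run C
t=10: queue=[C,H,E,A,B] q_used=2 → run C
t=11: queue=[C,H,E,A,B] q_used=3 → run C
t=12: queue=[H,E,A,B] q_used=0 → run H
t=13: queue=[H,E,A,B] q_used=1 → run H
t=14: queue=[E,A,B] q_used=0 → run E
t=15: queue=[E,A,B] q_used=1 → run E
t=16: queue=[A,B] q_used=0 → run A
t=17: queue=[B] q_used=0 → run B
t=18: queue=[B] q_used=1 → run B
t=19: (idle)
t=20: (idle)

completion order = C, H, E, A, B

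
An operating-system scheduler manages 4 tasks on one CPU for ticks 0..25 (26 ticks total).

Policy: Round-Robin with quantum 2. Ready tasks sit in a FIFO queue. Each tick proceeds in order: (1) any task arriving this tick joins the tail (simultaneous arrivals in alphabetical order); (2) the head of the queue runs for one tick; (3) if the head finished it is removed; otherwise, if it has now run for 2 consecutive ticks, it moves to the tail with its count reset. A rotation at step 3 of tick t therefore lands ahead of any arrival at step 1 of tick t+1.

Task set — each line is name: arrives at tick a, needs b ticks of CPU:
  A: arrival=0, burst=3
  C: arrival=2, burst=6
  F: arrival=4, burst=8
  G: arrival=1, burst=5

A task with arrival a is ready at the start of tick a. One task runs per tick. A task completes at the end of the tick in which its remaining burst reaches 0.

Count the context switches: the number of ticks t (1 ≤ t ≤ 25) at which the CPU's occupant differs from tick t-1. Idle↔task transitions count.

context switches = 11

t=0: queue=[A] q_used=0 → run A
t=1: queue=[A,G] q_used=1 → run A
t=2: queue=[G,A,C] q_used=0 → run G
t=3: queue=[G,A,C] q_used=1 → run G
t=4: queue=[A,C,G,F] q_used=0 → run A
t=5: queue=[C,G,F] q_used=0 → run C
t=6: queue=[C,G,F] q_used=1 → run C
t=7: queue=[G,F,C] q_used=0 → run G
t=8: queue=[G,F,C] q_used=1 → run G
t=9: queue=[F,C,G] q_used=0 → run F
t=10: queue=[F,C,G] q_used=1 → run F
t=11: queue=[C,G,F] q_used=0 → run C
t=12: queue=[C,G,F] q_used=1 → run C
t=13: queue=[G,F,C] q_used=0 → run G
t=14: queue=[F,C] q_used=0 → run F
t=15: queue=[F,C] q_used=1 → run F
t=16: queue=[C,F] q_used=0 → run C
t=17: queue=[C,F] q_used=1 → run C
t=18: queue=[F] q_used=0 → run F
t=19: queue=[F] q_used=1 → run F
t=20: queue=[F] q_used=0 → run F
t=21: queue=[F] q_used=1 → run F
t=22: (idle)
t=23: (idle)
t=24: (idle)
t=25: (idle)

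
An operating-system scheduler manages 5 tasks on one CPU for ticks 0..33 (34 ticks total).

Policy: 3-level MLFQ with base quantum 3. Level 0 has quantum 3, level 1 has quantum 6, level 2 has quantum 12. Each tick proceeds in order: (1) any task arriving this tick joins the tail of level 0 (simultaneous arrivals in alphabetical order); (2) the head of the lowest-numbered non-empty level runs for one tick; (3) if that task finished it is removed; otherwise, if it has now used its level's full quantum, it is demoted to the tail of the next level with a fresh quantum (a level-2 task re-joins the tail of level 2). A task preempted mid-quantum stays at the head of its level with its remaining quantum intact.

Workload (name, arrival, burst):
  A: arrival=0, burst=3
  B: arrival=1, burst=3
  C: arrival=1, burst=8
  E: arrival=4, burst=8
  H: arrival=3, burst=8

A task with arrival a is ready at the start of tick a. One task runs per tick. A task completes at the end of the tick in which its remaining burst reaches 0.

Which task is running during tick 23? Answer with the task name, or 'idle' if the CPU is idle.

running at tick 23 = H

t=0: L0/L1/L2 = A/-/- → run A
t=1: L0/L1/L2 = ABC/-/- → run A
t=2: L0/L1/L2 = ABC/-/- → run A
t=3: L0/L1/L2 = BCH/-/- → run B
t=4: L0/L1/L2 = BCHE/-/- → run B
t=5: L0/L1/L2 = BCHE/-/- → run B
t=6: L0/L1/L2 = CHE/-/- → run C
t=7: L0/L1/L2 = CHE/-/- → run C
t=8: L0/L1/L2 = CHE/-/- → run C
t=9: L0/L1/L2 = HE/C/- → run H
t=10: L0/L1/L2 = HE/C/- → run H
t=11: L0/L1/L2 = HE/C/- → run H
t=12: L0/L1/L2 = E/CH/- → run E
t=13: L0/L1/L2 = E/CH/- → run E
t=14: L0/L1/L2 = E/CH/- → run E
t=15: L0/L1/L2 = -/CHE/- → run C
t=16: L0/L1/L2 = -/CHE/- → run C
t=17: L0/L1/L2 = -/CHE/- → run C
t=18: L0/L1/L2 = -/CHE/- → run C
t=19: L0/L1/L2 = -/CHE/- → run C
t=20: L0/L1/L2 = -/HE/- → run H
t=21: L0/L1/L2 = -/HE/- → run H
t=22: L0/L1/L2 = -/HE/- → run H
t=23: L0/L1/L2 = -/HE/- → run H
t=24: L0/L1/L2 = -/HE/- → run H
t=25: L0/L1/L2 = -/E/- → run E
t=26: L0/L1/L2 = -/E/- → run E
t=27: L0/L1/L2 = -/E/- → run E
t=28: L0/L1/L2 = -/E/- → run E
t=29: L0/L1/L2 = -/E/- → run E
t=30: (idle)
t=31: (idle)
t=32: (idle)
t=33: (idle)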